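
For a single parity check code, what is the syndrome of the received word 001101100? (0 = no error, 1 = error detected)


Syndrome = XOR of all bits = 0 XOR 0 XOR 1 XOR 1 XOR 0 XOR 1 XOR 1 XOR 0 XOR 0 = 0

0


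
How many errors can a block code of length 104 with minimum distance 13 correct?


Correction capability = floor((d-1)/2) = floor((13-1)/2) = 6

6 errors


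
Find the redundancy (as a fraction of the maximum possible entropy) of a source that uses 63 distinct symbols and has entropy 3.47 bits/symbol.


H_max = log2(K) = log2(63) = 5.9773 bits/symbol. Redundancy = 1 - H/H_max = 1 - 3.47/5.9773 = 1 - 0.5805 = 0.4195

0.4195


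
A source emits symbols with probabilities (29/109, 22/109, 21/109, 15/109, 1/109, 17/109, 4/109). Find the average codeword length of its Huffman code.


Huffman construction (repeatedly merge the two least-probable nodes; each merge adds 1 bit to every symbol beneath it): 1/109 + 4/109 = 5/109; 5/109 + 15/109 = 20/109; 17/109 + 20/109 = 37/109; 21/109 + 22/109 = 43/109; 29/109 + 37/109 = 66/109; 43/109 + 66/109 = 1. Resulting codeword lengths (in the order the probabilities were given): (2, 2, 2, 4, 5, 3, 5). L_avg = sum(p_i * l_i) = 29/109*2 + 22/109*2 + 21/109*2 + 15/109*4 + 1/109*5 + 17/109*3 + 4/109*5 = 280/109 = 2.5688

2.5688 bits


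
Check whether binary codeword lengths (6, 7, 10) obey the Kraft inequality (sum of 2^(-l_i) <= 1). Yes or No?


Kraft sum = sum(2^(-l_i)) = 0.0244, need <= 1. Result: satisfied (a binary prefix-free code with these lengths exists)

Yes


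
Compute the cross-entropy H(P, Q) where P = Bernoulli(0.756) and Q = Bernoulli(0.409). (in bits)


H(P,Q) = -p*log2(q) - (1-p)*log2(1-q). -0.756*log2(0.409) = 0.975109; -0.244*log2(0.591) = 0.185140. H(P,Q) = 0.975109 + 0.185140 = 1.1602

1.1602 bits


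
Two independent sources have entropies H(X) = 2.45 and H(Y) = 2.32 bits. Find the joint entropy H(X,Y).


For independent variables, H(X,Y) = H(X) + H(Y) = 2.45 + 2.32 = 4.77

4.77 bits


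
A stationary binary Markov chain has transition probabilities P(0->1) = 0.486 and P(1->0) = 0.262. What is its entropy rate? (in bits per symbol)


Stationary distribution: pi_0 = p10/(p01+p10) = 0.3503, pi_1 = 0.6497. Entropy rate H' = pi_0*H(p01) + pi_1*H(p10) = 0.3503*0.9994 + 0.6497*0.8297 = 0.8892

0.8892 bits/symbol


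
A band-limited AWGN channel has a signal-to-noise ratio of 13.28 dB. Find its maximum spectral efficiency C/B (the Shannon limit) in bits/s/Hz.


SNR_linear = 10^(13.28/10) = 21.2814; C/B = log2(1 + SNR_linear) = log2(1 + 21.2814) = 4.4778

4.4778 bits/s/Hz


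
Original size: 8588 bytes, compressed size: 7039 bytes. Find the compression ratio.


Ratio = original / compressed = 8588 / 7039 = 1.2201

1.2201


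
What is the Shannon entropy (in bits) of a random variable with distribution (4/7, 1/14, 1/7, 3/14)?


H = -sum(p_i * log2(p_i)). Terms: -(4/7)*log2(4/7) = 0.461346; -(1/14)*log2(1/14) = 0.271954; -(1/7)*log2(1/7) = 0.401051; -(3/14)*log2(3/14) = 0.476227. H = 0.461346 + 0.271954 + 0.401051 + 0.476227 = 1.6106

1.6106 bits


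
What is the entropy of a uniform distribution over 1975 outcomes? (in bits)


H = log2(n) = log2(1975) = 10.9476

10.9476 bits


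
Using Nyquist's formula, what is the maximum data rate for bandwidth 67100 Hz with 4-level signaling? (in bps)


Rate = 2 * B * log2(M) = 2 * 67100 * 2.0 = 268400.0

268400.0 bps


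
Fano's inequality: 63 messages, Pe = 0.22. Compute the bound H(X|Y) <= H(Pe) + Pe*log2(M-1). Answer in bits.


H(Pe) = -Pe*log2(Pe) - (1-Pe)*log2(1-Pe) = -0.22*log2(0.22) - 0.78*log2(0.78) = 0.480573 + 0.279594 = 0.7602. Pe*log2(M-1) = 0.22*log2(62) = 1.309923. Bound = H(Pe) + Pe*log2(M-1) = 0.480573 + 0.279594 + 1.309923 = 2.0701

2.0701 bits


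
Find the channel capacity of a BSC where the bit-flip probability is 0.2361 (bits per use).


H(p) = -p*log2(p) - (1-p)*log2(1-p) = -0.2361*log2(0.2361) - 0.7639*log2(0.7639) = 0.491685 + 0.296809 = 0.7885. C = 1 - H(p) = 1 - 0.7885 = 0.2115

0.2115 bits


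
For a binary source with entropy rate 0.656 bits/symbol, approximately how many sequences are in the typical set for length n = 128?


log2|A_typical| = nH = 128 * 0.656 = 83.968, so |A_typical| ~ 2^83.968 = 1.892e+25

1.892e+25


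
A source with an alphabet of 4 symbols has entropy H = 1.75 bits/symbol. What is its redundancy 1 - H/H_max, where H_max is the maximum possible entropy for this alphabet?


H_max = log2(K) = log2(4) = 2.0 bits/symbol. Redundancy = 1 - H/H_max = 1 - 1.75/2.0 = 1 - 0.875 = 0.125

0.125


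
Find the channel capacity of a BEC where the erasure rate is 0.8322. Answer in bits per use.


C = 1 - epsilon = 1 - 0.8322 = 0.1678

0.1678 bits


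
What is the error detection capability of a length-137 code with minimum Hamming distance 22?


Detection capability = d_min - 1 = 22 - 1 = 21

21 errors


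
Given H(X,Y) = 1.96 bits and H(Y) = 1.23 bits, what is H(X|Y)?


H(X|Y) = H(X,Y) - H(Y) = 1.96 - 1.23 = 0.73

0.73 bits


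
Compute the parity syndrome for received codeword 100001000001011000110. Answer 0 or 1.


Syndrome = XOR of all bits = 1 XOR 0 XOR 0 XOR 0 XOR 0 XOR 1 XOR 0 XOR 0 XOR 0 XOR 0 XOR 0 XOR 1 XOR 0 XOR 1 XOR 1 XOR 0 XOR 0 XOR 0 XOR 1 XOR 1 XOR 0 = 1

1


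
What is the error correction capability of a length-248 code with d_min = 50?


Correction capability = floor((d-1)/2) = floor((50-1)/2) = 24

24 errors


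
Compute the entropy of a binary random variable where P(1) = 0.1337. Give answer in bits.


H = -p*log2(p) - (1-p)*log2(1-p). -0.1337*log2(0.1337) = 0.388122; -0.8663*log2(0.8663) = 0.179377. H = 0.388122 + 0.179377 = 0.5675

0.5675 bits


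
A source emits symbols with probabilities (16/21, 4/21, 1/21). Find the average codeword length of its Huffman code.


Huffman construction (repeatedly merge the two least-probable nodes; each merge adds 1 bit to every symbol beneath it): 1/21 + 4/21 = 5/21; 5/21 + 16/21 = 1. Resulting codeword lengths (in the order the probabilities were given): (1, 2, 2). L_avg = sum(p_i * l_i) = 16/21*1 + 4/21*2 + 1/21*2 = 26/21 = 1.2381

1.2381 bits


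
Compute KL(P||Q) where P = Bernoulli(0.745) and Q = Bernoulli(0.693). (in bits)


KL = p*log2(p/q) + (1-p)*log2((1-p)/(1-q)) = 0.745*log2(0.745/0.693) + 0.255*log2(0.255/0.307) = 0.0095

0.0095 bits


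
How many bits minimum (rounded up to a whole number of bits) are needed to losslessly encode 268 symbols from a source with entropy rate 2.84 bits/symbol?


Minimum bits >= n * H = 268 * 2.84 = 761.12, rounded up to a whole number of bits = 762

762 bits


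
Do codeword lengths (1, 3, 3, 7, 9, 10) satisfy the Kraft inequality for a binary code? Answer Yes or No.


Kraft sum = sum(2^(-l_i)) = 0.7607, need <= 1. Result: satisfied (a binary prefix-free code with these lengths exists)

Yes


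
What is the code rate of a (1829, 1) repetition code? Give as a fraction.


Rate = k/n = 1/1829

1/1829


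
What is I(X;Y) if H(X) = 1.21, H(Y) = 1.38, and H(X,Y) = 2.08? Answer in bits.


I(X;Y) = H(X) + H(Y) - H(X,Y) = 1.21 + 1.38 - 2.08 = 0.51

0.51 bits


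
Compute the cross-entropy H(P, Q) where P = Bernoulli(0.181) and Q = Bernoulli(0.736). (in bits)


H(P,Q) = -p*log2(q) - (1-p)*log2(1-q). -0.181*log2(0.736) = 0.080042; -0.819*log2(0.264) = 1.573619. H(P,Q) = 0.080042 + 1.573619 = 1.6537

1.6537 bits


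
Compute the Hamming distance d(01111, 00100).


Count differing positions: . ^ . ^ ^ = 3 differences

3


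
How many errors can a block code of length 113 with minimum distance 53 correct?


Correction capability = floor((d-1)/2) = floor((53-1)/2) = 26

26 errors


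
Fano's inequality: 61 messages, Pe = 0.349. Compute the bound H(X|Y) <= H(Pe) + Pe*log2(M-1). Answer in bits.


H(Pe) = -Pe*log2(Pe) - (1-Pe)*log2(1-Pe) = -0.349*log2(0.349) - 0.651*log2(0.651) = 0.530027 + 0.403145 = 0.9332. Pe*log2(M-1) = 0.349*log2(60) = 2.061505. Bound = H(Pe) + Pe*log2(M-1) = 0.530027 + 0.403145 + 2.061505 = 2.9947

2.9947 bits


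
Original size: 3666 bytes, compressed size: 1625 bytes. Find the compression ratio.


Ratio = original / compressed = 3666 / 1625 = 2.256

2.256


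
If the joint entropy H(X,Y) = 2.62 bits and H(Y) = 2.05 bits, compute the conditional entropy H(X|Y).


H(X|Y) = H(X,Y) - H(Y) = 2.62 - 2.05 = 0.57

0.57 bits


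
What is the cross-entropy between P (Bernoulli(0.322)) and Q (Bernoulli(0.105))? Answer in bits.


H(P,Q) = -p*log2(q) - (1-p)*log2(1-q). -0.322*log2(0.105) = 1.046995; -0.678*log2(0.895) = 0.108507. H(P,Q) = 1.046995 + 0.108507 = 1.1555

1.1555 bits


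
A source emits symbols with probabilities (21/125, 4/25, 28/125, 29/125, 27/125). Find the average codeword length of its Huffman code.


Huffman construction (repeatedly merge the two least-probable nodes; each merge adds 1 bit to every symbol beneath it): 4/25 + 21/125 = 41/125; 27/125 + 28/125 = 11/25; 29/125 + 41/125 = 14/25; 11/25 + 14/25 = 1. Resulting codeword lengths (in the order the probabilities were given): (3, 3, 2, 2, 2). L_avg = sum(p_i * l_i) = 21/125*3 + 4/25*3 + 28/125*2 + 29/125*2 + 27/125*2 = 291/125 = 2.328

2.328 bits


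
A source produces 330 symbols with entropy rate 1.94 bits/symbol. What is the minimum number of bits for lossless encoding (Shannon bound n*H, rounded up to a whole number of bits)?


Minimum bits >= n * H = 330 * 1.94 = 640.2, rounded up to a whole number of bits = 641

641 bits


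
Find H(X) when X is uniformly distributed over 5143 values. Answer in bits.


H = log2(n) = log2(5143) = 12.3284

12.3284 bits


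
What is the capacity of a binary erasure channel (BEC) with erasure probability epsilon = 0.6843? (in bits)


C = 1 - epsilon = 1 - 0.6843 = 0.3157

0.3157 bits


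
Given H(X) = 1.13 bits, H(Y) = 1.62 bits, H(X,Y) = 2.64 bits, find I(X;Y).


I(X;Y) = H(X) + H(Y) - H(X,Y) = 1.13 + 1.62 - 2.64 = 0.11

0.11 bits


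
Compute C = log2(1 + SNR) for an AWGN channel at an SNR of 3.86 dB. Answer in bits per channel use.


SNR_linear = 10^(3.86/10) = 2.4322; C = log2(1 + SNR_linear) = log2(1 + 2.4322) = 1.7791

1.7791 bits/channel use


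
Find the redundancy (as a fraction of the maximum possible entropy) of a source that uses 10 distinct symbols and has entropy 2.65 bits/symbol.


H_max = log2(K) = log2(10) = 3.3219 bits/symbol. Redundancy = 1 - H/H_max = 1 - 2.65/3.3219 = 1 - 0.7977 = 0.2023

0.2023


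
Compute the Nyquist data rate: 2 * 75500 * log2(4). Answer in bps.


Rate = 2 * B * log2(M) = 2 * 75500 * 2.0 = 302000.0

302000.0 bps


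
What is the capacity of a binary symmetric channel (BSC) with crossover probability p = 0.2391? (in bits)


H(p) = -p*log2(p) - (1-p)*log2(1-p) = -0.2391*log2(0.2391) - 0.7609*log2(0.7609) = 0.493577 + 0.299963 = 0.7935. C = 1 - H(p) = 1 - 0.7935 = 0.2065

0.2065 bits


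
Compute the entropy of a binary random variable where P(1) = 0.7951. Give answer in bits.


H = -p*log2(p) - (1-p)*log2(1-p). -0.7951*log2(0.7951) = 0.263013; -0.2049*log2(0.2049) = 0.468608. H = 0.263013 + 0.468608 = 0.7316

0.7316 bits


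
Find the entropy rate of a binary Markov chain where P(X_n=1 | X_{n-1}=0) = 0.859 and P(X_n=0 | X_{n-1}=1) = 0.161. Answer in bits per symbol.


Stationary distribution: pi_0 = p10/(p01+p10) = 0.1578, pi_1 = 0.8422. Entropy rate H' = pi_0*H(p01) + pi_1*H(p10) = 0.1578*0.5869 + 0.8422*0.6367 = 0.6288

0.6288 bits/symbol


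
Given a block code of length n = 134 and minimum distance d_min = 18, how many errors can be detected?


Detection capability = d_min - 1 = 18 - 1 = 17

17 errors


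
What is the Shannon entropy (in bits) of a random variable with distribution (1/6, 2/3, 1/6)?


H = -sum(p_i * log2(p_i)). Terms: -(1/6)*log2(1/6) = 0.430827; -(2/3)*log2(2/3) = 0.389975; -(1/6)*log2(1/6) = 0.430827. H = 0.430827 + 0.389975 + 0.430827 = 1.2516

1.2516 bits


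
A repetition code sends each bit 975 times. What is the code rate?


Rate = k/n = 1/975

1/975


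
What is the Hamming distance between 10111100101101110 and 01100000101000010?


Count differing positions: ^ ^ . ^ ^ ^ . . . . . ^ . ^ ^ . . = 8 differences

8


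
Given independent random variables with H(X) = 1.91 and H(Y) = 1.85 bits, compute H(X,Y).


For independent variables, H(X,Y) = H(X) + H(Y) = 1.91 + 1.85 = 3.76

3.76 bits


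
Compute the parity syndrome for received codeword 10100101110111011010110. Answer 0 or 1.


Syndrome = XOR of all bits = 1 XOR 0 XOR 1 XOR 0 XOR 0 XOR 1 XOR 0 XOR 1 XOR 1 XOR 1 XOR 0 XOR 1 XOR 1 XOR 1 XOR 0 XOR 1 XOR 1 XOR 0 XOR 1 XOR 0 XOR 1 XOR 1 XOR 0 = 0

0


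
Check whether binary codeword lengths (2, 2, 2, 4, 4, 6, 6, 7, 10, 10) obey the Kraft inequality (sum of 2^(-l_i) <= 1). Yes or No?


Kraft sum = sum(2^(-l_i)) = 0.916, need <= 1. Result: satisfied (a binary prefix-free code with these lengths exists)

Yes


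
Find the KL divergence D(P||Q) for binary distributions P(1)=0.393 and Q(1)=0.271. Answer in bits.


KL = p*log2(p/q) + (1-p)*log2((1-p)/(1-q)) = 0.393*log2(0.393/0.271) + 0.607*log2(0.607/0.729) = 0.0504

0.0504 bits


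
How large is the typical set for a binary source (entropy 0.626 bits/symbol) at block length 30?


log2|A_typical| = nH = 30 * 0.626 = 18.78, so |A_typical| ~ 2^18.78 = 4.501e+05

4.501e+05


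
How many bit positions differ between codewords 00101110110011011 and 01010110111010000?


Count differing positions: . ^ ^ ^ ^ . . . . . ^ . . ^ . ^ ^ = 8 differences

8


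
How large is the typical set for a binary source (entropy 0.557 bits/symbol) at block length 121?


log2|A_typical| = nH = 121 * 0.557 = 67.397, so |A_typical| ~ 2^67.397 = 1.943e+20

1.943e+20


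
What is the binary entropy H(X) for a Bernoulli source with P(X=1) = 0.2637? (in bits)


H = -p*log2(p) - (1-p)*log2(1-p). -0.2637*log2(0.2637) = 0.507103; -0.7363*log2(0.7363) = 0.325175. H = 0.507103 + 0.325175 = 0.8323

0.8323 bits


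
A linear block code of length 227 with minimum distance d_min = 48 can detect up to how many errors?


Detection capability = d_min - 1 = 48 - 1 = 47

47 errors


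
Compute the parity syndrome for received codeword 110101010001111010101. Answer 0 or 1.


Syndrome = XOR of all bits = 1 XOR 1 XOR 0 XOR 1 XOR 0 XOR 1 XOR 0 XOR 1 XOR 0 XOR 0 XOR 0 XOR 1 XOR 1 XOR 1 XOR 1 XOR 0 XOR 1 XOR 0 XOR 1 XOR 0 XOR 1 = 0

0


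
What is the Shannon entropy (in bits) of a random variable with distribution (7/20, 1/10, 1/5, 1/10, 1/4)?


H = -sum(p_i * log2(p_i)). Terms: -(7/20)*log2(7/20) = 0.530101; -(1/10)*log2(1/10) = 0.332193; -(1/5)*log2(1/5) = 0.464386; -(1/10)*log2(1/10) = 0.332193; -(1/4)*log2(1/4) = 0.500000. H = 0.530101 + 0.332193 + 0.464386 + 0.332193 + 0.500000 = 2.1589

2.1589 bits


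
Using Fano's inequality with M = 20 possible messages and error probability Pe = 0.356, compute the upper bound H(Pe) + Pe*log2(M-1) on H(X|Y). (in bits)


H(Pe) = -Pe*log2(Pe) - (1-Pe)*log2(1-Pe) = -0.356*log2(0.356) - 0.644*log2(0.644) = 0.530458 + 0.408855 = 0.9393. Pe*log2(M-1) = 0.356*log2(19) = 1.512262. Bound = H(Pe) + Pe*log2(M-1) = 0.530458 + 0.408855 + 1.512262 = 2.4516

2.4516 bits


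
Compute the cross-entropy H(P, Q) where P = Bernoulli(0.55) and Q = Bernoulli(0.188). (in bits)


H(P,Q) = -p*log2(q) - (1-p)*log2(1-q). -0.55*log2(0.188) = 1.326157; -0.45*log2(0.812) = 0.135202. H(P,Q) = 1.326157 + 0.135202 = 1.4614

1.4614 bits


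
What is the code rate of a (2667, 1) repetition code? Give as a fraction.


Rate = k/n = 1/2667

1/2667


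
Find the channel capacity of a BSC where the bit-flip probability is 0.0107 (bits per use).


H(p) = -p*log2(p) - (1-p)*log2(1-p) = -0.0107*log2(0.0107) - 0.9893*log2(0.9893) = 0.070045 + 0.015354 = 0.0854. C = 1 - H(p) = 1 - 0.0854 = 0.9146

0.9146 bits


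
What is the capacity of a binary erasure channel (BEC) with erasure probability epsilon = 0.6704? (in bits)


C = 1 - epsilon = 1 - 0.6704 = 0.3296

0.3296 bits


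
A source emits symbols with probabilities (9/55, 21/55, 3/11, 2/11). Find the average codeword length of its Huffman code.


Huffman construction (repeatedly merge the two least-probable nodes; each merge adds 1 bit to every symbol beneath it): 9/55 + 2/11 = 19/55; 3/11 + 19/55 = 34/55; 21/55 + 34/55 = 1. Resulting codeword lengths (in the order the probabilities were given): (3, 1, 2, 3). L_avg = sum(p_i * l_i) = 9/55*3 + 21/55*1 + 3/11*2 + 2/11*3 = 108/55 = 1.9636

1.9636 bits


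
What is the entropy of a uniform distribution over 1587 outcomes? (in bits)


H = log2(n) = log2(1587) = 10.6321

10.6321 bits


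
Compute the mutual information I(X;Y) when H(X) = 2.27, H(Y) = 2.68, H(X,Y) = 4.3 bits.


I(X;Y) = H(X) + H(Y) - H(X,Y) = 2.27 + 2.68 - 4.3 = 0.65

0.65 bits


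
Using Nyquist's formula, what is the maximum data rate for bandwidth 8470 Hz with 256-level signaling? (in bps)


Rate = 2 * B * log2(M) = 2 * 8470 * 8.0 = 135520.0

135520.0 bps


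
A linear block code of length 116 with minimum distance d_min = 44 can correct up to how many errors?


Correction capability = floor((d-1)/2) = floor((44-1)/2) = 21

21 errors


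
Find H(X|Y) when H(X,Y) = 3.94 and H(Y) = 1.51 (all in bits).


H(X|Y) = H(X,Y) - H(Y) = 3.94 - 1.51 = 2.43

2.43 bits


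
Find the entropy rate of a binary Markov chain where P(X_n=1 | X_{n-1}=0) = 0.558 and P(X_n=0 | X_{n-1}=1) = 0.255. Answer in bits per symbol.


Stationary distribution: pi_0 = p10/(p01+p10) = 0.3137, pi_1 = 0.6863. Entropy rate H' = pi_0*H(p01) + pi_1*H(p10) = 0.3137*0.9903 + 0.6863*0.8191 = 0.8728

0.8728 bits/symbol


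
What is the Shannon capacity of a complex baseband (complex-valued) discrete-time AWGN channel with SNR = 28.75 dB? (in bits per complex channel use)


SNR_linear = 10^(28.75/10) = 749.8942; C = log2(1 + SNR_linear) = log2(1 + 749.8942) = 9.5525

9.5525 bits/channel use


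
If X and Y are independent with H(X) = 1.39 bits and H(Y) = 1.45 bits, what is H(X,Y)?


For independent variables, H(X,Y) = H(X) + H(Y) = 1.39 + 1.45 = 2.84

2.84 bits


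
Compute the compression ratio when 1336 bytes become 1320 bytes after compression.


Ratio = original / compressed = 1336 / 1320 = 1.0121

1.0121


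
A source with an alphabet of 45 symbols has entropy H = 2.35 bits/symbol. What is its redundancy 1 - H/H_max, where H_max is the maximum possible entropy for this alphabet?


H_max = log2(K) = log2(45) = 5.4919 bits/symbol. Redundancy = 1 - H/H_max = 1 - 2.35/5.4919 = 1 - 0.4279 = 0.5721

0.5721


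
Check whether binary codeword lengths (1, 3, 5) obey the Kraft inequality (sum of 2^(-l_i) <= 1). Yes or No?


Kraft sum = sum(2^(-l_i)) = 0.6562, need <= 1. Result: satisfied (a binary prefix-free code with these lengths exists)

Yes


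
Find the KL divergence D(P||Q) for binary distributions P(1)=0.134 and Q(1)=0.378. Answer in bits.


KL = p*log2(p/q) + (1-p)*log2((1-p)/(1-q)) = 0.134*log2(0.134/0.378) + 0.866*log2(0.866/0.622) = 0.213

0.213 bits


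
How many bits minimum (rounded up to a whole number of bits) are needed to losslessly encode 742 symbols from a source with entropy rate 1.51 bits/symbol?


Minimum bits >= n * H = 742 * 1.51 = 1120.42, rounded up to a whole number of bits = 1121

1121 bits


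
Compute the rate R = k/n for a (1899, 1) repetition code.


Rate = k/n = 1/1899

1/1899


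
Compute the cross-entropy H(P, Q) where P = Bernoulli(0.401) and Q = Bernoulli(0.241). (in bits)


H(P,Q) = -p*log2(q) - (1-p)*log2(1-q). -0.401*log2(0.241) = 0.823211; -0.599*log2(0.759) = 0.238299. H(P,Q) = 0.823211 + 0.238299 = 1.0615

1.0615 bits


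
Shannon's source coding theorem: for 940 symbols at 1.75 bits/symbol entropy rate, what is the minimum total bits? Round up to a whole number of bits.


Minimum bits >= n * H = 940 * 1.75 = 1645.0, rounded up to a whole number of bits = 1645

1645 bits


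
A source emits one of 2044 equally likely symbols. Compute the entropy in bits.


H = log2(n) = log2(2044) = 10.9972

10.9972 bits


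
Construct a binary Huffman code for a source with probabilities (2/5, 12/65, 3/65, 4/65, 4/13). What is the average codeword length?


Huffman construction (repeatedly merge the two least-probable nodes; each merge adds 1 bit to every symbol beneath it): 3/65 + 4/65 = 7/65; 7/65 + 12/65 = 19/65; 19/65 + 4/13 = 3/5; 2/5 + 3/5 = 1. Resulting codeword lengths (in the order the probabilities were given): (1, 3, 4, 4, 2). L_avg = sum(p_i * l_i) = 2/5*1 + 12/65*3 + 3/65*4 + 4/65*4 + 4/13*2 = 2

2.0 bits


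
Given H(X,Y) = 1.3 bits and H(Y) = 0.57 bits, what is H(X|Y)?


H(X|Y) = H(X,Y) - H(Y) = 1.3 - 0.57 = 0.73

0.73 bits


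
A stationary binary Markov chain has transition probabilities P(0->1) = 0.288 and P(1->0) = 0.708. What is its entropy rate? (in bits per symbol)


Stationary distribution: pi_0 = p10/(p01+p10) = 0.7108, pi_1 = 0.2892. Entropy rate H' = pi_0*H(p01) + pi_1*H(p10) = 0.7108*0.8661 + 0.2892*0.8713 = 0.8676

0.8676 bits/symbol


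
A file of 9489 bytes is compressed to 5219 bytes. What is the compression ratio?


Ratio = original / compressed = 9489 / 5219 = 1.8182

1.8182


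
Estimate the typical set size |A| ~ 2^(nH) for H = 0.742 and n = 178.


log2|A_typical| = nH = 178 * 0.742 = 132.076, so |A_typical| ~ 2^132.076 = 5.739e+39

5.739e+39


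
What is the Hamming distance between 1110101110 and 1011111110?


Count differing positions: . ^ . ^ . ^ . . . . = 3 differences

3


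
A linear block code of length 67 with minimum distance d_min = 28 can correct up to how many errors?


Correction capability = floor((d-1)/2) = floor((28-1)/2) = 13

13 errors


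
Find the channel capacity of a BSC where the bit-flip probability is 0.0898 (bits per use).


H(p) = -p*log2(p) - (1-p)*log2(1-p) = -0.0898*log2(0.0898) - 0.9102*log2(0.9102) = 0.312247 + 0.123555 = 0.4358. C = 1 - H(p) = 1 - 0.4358 = 0.5642

0.5642 bits


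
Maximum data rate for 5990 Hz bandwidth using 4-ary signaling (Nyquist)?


Rate = 2 * B * log2(M) = 2 * 5990 * 2.0 = 23960.0

23960.0 bps


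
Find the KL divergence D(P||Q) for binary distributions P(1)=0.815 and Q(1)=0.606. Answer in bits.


KL = p*log2(p/q) + (1-p)*log2((1-p)/(1-q)) = 0.815*log2(0.815/0.606) + 0.185*log2(0.185/0.394) = 0.1466

0.1466 bits


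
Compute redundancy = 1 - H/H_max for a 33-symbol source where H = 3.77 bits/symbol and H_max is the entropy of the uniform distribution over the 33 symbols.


H_max = log2(K) = log2(33) = 5.0444 bits/symbol. Redundancy = 1 - H/H_max = 1 - 3.77/5.0444 = 1 - 0.7474 = 0.2526

0.2526


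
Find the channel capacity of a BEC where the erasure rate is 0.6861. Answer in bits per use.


C = 1 - epsilon = 1 - 0.6861 = 0.3139

0.3139 bits


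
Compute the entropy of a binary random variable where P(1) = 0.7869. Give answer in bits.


H = -p*log2(p) - (1-p)*log2(1-p). -0.7869*log2(0.7869) = 0.272069; -0.2131*log2(0.2131) = 0.475298. H = 0.272069 + 0.475298 = 0.7474

0.7474 bits


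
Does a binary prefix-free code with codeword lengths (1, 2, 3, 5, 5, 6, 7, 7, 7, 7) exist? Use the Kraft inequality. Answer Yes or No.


Kraft sum = sum(2^(-l_i)) = 0.9844, need <= 1. Result: satisfied (a binary prefix-free code with these lengths exists)

Yes


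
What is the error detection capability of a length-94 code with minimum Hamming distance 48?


Detection capability = d_min - 1 = 48 - 1 = 47

47 errors


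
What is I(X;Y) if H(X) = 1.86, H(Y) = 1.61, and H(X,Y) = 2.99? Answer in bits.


I(X;Y) = H(X) + H(Y) - H(X,Y) = 1.86 + 1.61 - 2.99 = 0.48

0.48 bits


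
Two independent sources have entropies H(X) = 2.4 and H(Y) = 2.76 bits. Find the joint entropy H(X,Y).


For independent variables, H(X,Y) = H(X) + H(Y) = 2.4 + 2.76 = 5.16

5.16 bits


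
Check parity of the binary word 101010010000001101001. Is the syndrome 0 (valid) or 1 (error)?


Syndrome = XOR of all bits = 1 XOR 0 XOR 1 XOR 0 XOR 1 XOR 0 XOR 0 XOR 1 XOR 0 XOR 0 XOR 0 XOR 0 XOR 0 XOR 0 XOR 1 XOR 1 XOR 0 XOR 1 XOR 0 XOR 0 XOR 1 = 0

0


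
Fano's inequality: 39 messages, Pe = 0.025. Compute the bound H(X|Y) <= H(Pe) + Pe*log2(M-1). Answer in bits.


H(Pe) = -Pe*log2(Pe) - (1-Pe)*log2(1-Pe) = -0.025*log2(0.025) - 0.975*log2(0.975) = 0.133048 + 0.035613 = 0.1687. Pe*log2(M-1) = 0.025*log2(38) = 0.131198. Bound = H(Pe) + Pe*log2(M-1) = 0.133048 + 0.035613 + 0.131198 = 0.2999

0.2999 bits


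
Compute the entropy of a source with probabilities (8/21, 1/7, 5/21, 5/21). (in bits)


H = -sum(p_i * log2(p_i)). Terms: -(8/21)*log2(8/21) = 0.530407; -(1/7)*log2(1/7) = 0.401051; -(5/21)*log2(5/21) = 0.492950; -(5/21)*log2(5/21) = 0.492950. H = 0.530407 + 0.401051 + 0.492950 + 0.492950 = 1.9174

1.9174 bits


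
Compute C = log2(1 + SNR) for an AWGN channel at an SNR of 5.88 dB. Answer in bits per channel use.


SNR_linear = 10^(5.88/10) = 3.8726; C = log2(1 + SNR_linear) = log2(1 + 3.8726) = 2.2847

2.2847 bits/channel use


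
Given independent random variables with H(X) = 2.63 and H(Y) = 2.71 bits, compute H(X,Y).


For independent variables, H(X,Y) = H(X) + H(Y) = 2.63 + 2.71 = 5.34

5.34 bits


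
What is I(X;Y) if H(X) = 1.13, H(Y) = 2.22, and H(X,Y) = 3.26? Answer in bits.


I(X;Y) = H(X) + H(Y) - H(X,Y) = 1.13 + 2.22 - 3.26 = 0.09

0.09 bits


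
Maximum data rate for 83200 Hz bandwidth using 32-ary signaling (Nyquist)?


Rate = 2 * B * log2(M) = 2 * 83200 * 5.0 = 832000.0

832000.0 bps


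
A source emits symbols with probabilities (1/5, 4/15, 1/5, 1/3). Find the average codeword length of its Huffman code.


Huffman construction (repeatedly merge the two least-probable nodes; each merge adds 1 bit to every symbol beneath it): 1/5 + 1/5 = 2/5; 4/15 + 1/3 = 3/5; 2/5 + 3/5 = 1. Resulting codeword lengths (in the order the probabilities were given): (2, 2, 2, 2). L_avg = sum(p_i * l_i) = 1/5*2 + 4/15*2 + 1/5*2 + 1/3*2 = 2

2.0 bits


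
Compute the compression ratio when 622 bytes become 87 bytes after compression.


Ratio = original / compressed = 622 / 87 = 7.1494

7.1494


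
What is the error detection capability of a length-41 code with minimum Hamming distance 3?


Detection capability = d_min - 1 = 3 - 1 = 2

2 errors


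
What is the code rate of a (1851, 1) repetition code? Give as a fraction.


Rate = k/n = 1/1851

1/1851


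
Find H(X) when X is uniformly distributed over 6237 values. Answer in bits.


H = log2(n) = log2(6237) = 12.6066

12.6066 bits


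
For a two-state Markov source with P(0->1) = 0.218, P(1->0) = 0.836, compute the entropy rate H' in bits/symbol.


Stationary distribution: pi_0 = p10/(p01+p10) = 0.7932, pi_1 = 0.2068. Entropy rate H' = pi_0*H(p01) + pi_1*H(p10) = 0.7932*0.7565 + 0.2068*0.6438 = 0.7332

0.7332 bits/symbol


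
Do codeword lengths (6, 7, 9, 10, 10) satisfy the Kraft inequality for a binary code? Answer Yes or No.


Kraft sum = sum(2^(-l_i)) = 0.0273, need <= 1. Result: satisfied (a binary prefix-free code with these lengths exists)

Yes


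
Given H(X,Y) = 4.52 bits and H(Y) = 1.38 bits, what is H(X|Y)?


H(X|Y) = H(X,Y) - H(Y) = 4.52 - 1.38 = 3.14

3.14 bits


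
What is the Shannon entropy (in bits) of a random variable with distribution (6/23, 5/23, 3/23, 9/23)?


H = -sum(p_i * log2(p_i)). Terms: -(6/23)*log2(6/23) = 0.505722; -(5/23)*log2(5/23) = 0.478616; -(3/23)*log2(3/23) = 0.383296; -(9/23)*log2(9/23) = 0.529684. H = 0.505722 + 0.478616 + 0.383296 + 0.529684 = 1.8973

1.8973 bits


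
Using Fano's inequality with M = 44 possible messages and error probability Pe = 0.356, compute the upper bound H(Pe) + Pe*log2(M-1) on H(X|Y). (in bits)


H(Pe) = -Pe*log2(Pe) - (1-Pe)*log2(1-Pe) = -0.356*log2(0.356) - 0.644*log2(0.644) = 0.530458 + 0.408855 = 0.9393. Pe*log2(M-1) = 0.356*log2(43) = 1.931750. Bound = H(Pe) + Pe*log2(M-1) = 0.530458 + 0.408855 + 1.931750 = 2.8711

2.8711 bits


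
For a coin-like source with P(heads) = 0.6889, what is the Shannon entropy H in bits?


H = -p*log2(p) - (1-p)*log2(1-p). -0.6889*log2(0.6889) = 0.370376; -0.3111*log2(0.3111) = 0.524063. H = 0.370376 + 0.524063 = 0.8944

0.8944 bits


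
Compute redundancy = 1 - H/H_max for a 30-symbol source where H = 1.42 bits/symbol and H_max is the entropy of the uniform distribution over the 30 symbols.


H_max = log2(K) = log2(30) = 4.9069 bits/symbol. Redundancy = 1 - H/H_max = 1 - 1.42/4.9069 = 1 - 0.2894 = 0.7106

0.7106


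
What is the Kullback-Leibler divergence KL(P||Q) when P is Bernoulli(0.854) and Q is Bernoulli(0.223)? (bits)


KL = p*log2(p/q) + (1-p)*log2((1-p)/(1-q)) = 0.854*log2(0.854/0.223) + 0.146*log2(0.146/0.777) = 1.3022

1.3022 bits


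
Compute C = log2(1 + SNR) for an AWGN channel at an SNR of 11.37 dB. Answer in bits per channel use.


SNR_linear = 10^(11.37/10) = 13.7088; C = log2(1 + SNR_linear) = log2(1 + 13.7088) = 3.8786

3.8786 bits/channel use


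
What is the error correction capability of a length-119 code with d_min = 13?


Correction capability = floor((d-1)/2) = floor((13-1)/2) = 6

6 errors


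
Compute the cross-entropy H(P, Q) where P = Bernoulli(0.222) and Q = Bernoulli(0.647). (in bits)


H(P,Q) = -p*log2(q) - (1-p)*log2(1-q). -0.222*log2(0.647) = 0.139452; -0.778*log2(0.353) = 1.168758. H(P,Q) = 0.139452 + 1.168758 = 1.3082

1.3082 bits


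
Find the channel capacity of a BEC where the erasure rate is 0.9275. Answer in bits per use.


C = 1 - epsilon = 1 - 0.9275 = 0.0725

0.0725 bits


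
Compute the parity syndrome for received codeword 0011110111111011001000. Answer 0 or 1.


Syndrome = XOR of all bits = 0 XOR 0 XOR 1 XOR 1 XOR 1 XOR 1 XOR 0 XOR 1 XOR 1 XOR 1 XOR 1 XOR 1 XOR 1 XOR 0 XOR 1 XOR 1 XOR 0 XOR 0 XOR 1 XOR 0 XOR 0 XOR 0 = 1

1


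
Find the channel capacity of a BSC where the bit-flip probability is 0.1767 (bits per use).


H(p) = -p*log2(p) - (1-p)*log2(1-p) = -0.1767*log2(0.1767) - 0.8233*log2(0.8233) = 0.441861 + 0.230944 = 0.6728. C = 1 - H(p) = 1 - 0.6728 = 0.3272

0.3272 bits


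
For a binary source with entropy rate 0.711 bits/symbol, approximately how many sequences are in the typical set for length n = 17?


log2|A_typical| = nH = 17 * 0.711 = 12.087, so |A_typical| ~ 2^12.087 = 4.351e+03

4.351e+03


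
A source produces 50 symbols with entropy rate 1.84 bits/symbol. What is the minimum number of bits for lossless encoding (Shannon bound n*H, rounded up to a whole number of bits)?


Minimum bits >= n * H = 50 * 1.84 = 92.0, rounded up to a whole number of bits = 92

92 bits


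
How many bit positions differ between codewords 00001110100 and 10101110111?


Count differing positions: ^ . ^ . . . . . . ^ ^ = 4 differences

4


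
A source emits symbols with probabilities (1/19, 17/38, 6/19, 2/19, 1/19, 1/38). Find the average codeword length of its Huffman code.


Huffman construction (repeatedly merge the two least-probable nodes; each merge adds 1 bit to every symbol beneath it): 1/38 + 1/19 = 3/38; 1/19 + 3/38 = 5/38; 2/19 + 5/38 = 9/38; 9/38 + 6/19 = 21/38; 17/38 + 21/38 = 1. Resulting codeword lengths (in the order the probabilities were given): (5, 1, 2, 3, 4, 5). L_avg = sum(p_i * l_i) = 1/19*5 + 17/38*1 + 6/19*2 + 2/19*3 + 1/19*4 + 1/38*5 = 2

2.0 bits


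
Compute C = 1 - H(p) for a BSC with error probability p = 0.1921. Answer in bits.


H(p) = -p*log2(p) - (1-p)*log2(1-p) = -0.1921*log2(0.1921) - 0.8079*log2(0.8079) = 0.457212 + 0.248632 = 0.7058. C = 1 - H(p) = 1 - 0.7058 = 0.2942

0.2942 bits


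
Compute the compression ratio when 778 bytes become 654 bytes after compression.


Ratio = original / compressed = 778 / 654 = 1.1896

1.1896


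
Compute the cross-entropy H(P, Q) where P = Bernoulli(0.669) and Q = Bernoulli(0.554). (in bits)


H(P,Q) = -p*log2(q) - (1-p)*log2(1-q). -0.669*log2(0.554) = 0.570016; -0.331*log2(0.446) = 0.385577. H(P,Q) = 0.570016 + 0.385577 = 0.9556

0.9556 bits


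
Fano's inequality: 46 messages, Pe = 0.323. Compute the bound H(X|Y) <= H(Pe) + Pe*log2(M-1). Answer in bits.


H(Pe) = -Pe*log2(Pe) - (1-Pe)*log2(1-Pe) = -0.323*log2(0.323) - 0.677*log2(0.677) = 0.526617 + 0.380997 = 0.9076. Pe*log2(M-1) = 0.323*log2(45) = 1.773869. Bound = H(Pe) + Pe*log2(M-1) = 0.526617 + 0.380997 + 1.773869 = 2.6815

2.6815 bits


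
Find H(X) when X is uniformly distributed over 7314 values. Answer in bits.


H = log2(n) = log2(7314) = 12.8364

12.8364 bits


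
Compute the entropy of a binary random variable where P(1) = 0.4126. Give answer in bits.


H = -p*log2(p) - (1-p)*log2(1-p). -0.4126*log2(0.4126) = 0.526966; -0.5874*log2(0.5874) = 0.450879. H = 0.526966 + 0.450879 = 0.9778

0.9778 bits


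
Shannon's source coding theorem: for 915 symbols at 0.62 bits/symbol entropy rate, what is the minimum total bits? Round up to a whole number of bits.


Minimum bits >= n * H = 915 * 0.62 = 567.3, rounded up to a whole number of bits = 568

568 bits


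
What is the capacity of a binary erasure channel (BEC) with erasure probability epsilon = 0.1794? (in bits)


C = 1 - epsilon = 1 - 0.1794 = 0.8206

0.8206 bits


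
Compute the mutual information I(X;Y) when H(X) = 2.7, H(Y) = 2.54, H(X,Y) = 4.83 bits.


I(X;Y) = H(X) + H(Y) - H(X,Y) = 2.7 + 2.54 - 4.83 = 0.41

0.41 bits


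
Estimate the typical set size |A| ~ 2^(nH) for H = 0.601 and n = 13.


log2|A_typical| = nH = 13 * 0.601 = 7.813, so |A_typical| ~ 2^7.813 = 2.249e+02

2.249e+02


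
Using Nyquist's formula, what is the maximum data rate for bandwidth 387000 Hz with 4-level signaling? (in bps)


Rate = 2 * B * log2(M) = 2 * 387000 * 2.0 = 1548000.0

1548000.0 bps


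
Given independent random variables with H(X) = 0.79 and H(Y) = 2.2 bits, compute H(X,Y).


For independent variables, H(X,Y) = H(X) + H(Y) = 0.79 + 2.2 = 2.99

2.99 bits


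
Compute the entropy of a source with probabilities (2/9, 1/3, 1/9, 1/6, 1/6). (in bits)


H = -sum(p_i * log2(p_i)). Terms: -(2/9)*log2(2/9) = 0.482206; -(1/3)*log2(1/3) = 0.528321; -(1/9)*log2(1/9) = 0.352214; -(1/6)*log2(1/6) = 0.430827; -(1/6)*log2(1/6) = 0.430827. H = 0.482206 + 0.528321 + 0.352214 + 0.430827 + 0.430827 = 2.2244

2.2244 bits


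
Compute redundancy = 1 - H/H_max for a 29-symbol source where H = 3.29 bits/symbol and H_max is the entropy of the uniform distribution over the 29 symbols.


H_max = log2(K) = log2(29) = 4.858 bits/symbol. Redundancy = 1 - H/H_max = 1 - 3.29/4.858 = 1 - 0.6772 = 0.3228

0.3228


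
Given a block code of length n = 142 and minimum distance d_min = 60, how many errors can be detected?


Detection capability = d_min - 1 = 60 - 1 = 59

59 errors


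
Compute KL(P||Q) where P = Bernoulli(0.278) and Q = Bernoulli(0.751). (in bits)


KL = p*log2(p/q) + (1-p)*log2((1-p)/(1-q)) = 0.278*log2(0.278/0.751) + 0.722*log2(0.722/0.249) = 0.7103

0.7103 bits


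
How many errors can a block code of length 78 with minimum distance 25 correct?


Correction capability = floor((d-1)/2) = floor((25-1)/2) = 12

12 errors


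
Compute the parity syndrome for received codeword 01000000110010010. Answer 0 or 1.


Syndrome = XOR of all bits = 0 XOR 1 XOR 0 XOR 0 XOR 0 XOR 0 XOR 0 XOR 0 XOR 1 XOR 1 XOR 0 XOR 0 XOR 1 XOR 0 XOR 0 XOR 1 XOR 0 = 1

1


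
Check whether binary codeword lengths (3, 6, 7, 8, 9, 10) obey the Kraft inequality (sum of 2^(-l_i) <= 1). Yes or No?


Kraft sum = sum(2^(-l_i)) = 0.1553, need <= 1. Result: satisfied (a binary prefix-free code with these lengths exists)

Yes


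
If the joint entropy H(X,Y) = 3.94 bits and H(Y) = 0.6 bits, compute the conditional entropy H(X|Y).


H(X|Y) = H(X,Y) - H(Y) = 3.94 - 0.6 = 3.34

3.34 bits


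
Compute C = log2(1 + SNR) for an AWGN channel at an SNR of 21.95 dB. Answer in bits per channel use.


SNR_linear = 10^(21.95/10) = 156.6751; C = log2(1 + SNR_linear) = log2(1 + 156.6751) = 7.3008

7.3008 bits/channel use


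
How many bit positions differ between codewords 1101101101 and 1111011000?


Count differing positions: . . ^ . ^ ^ . ^ . ^ = 5 differences

5


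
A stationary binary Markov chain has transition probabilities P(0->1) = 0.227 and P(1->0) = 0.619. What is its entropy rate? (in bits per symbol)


Stationary distribution: pi_0 = p10/(p01+p10) = 0.7317, pi_1 = 0.2683. Entropy rate H' = pi_0*H(p01) + pi_1*H(p10) = 0.7317*0.7727 + 0.2683*0.9587 = 0.8227

0.8227 bits/symbol


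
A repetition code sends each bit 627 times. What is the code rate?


Rate = k/n = 1/627

1/627


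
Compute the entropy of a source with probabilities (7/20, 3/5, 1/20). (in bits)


H = -sum(p_i * log2(p_i)). Terms: -(7/20)*log2(7/20) = 0.530101; -(3/5)*log2(3/5) = 0.442179; -(1/20)*log2(1/20) = 0.216096. H = 0.530101 + 0.442179 + 0.216096 = 1.1884

1.1884 bits


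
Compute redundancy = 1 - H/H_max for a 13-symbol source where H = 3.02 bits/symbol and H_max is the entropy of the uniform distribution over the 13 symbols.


H_max = log2(K) = log2(13) = 3.7004 bits/symbol. Redundancy = 1 - H/H_max = 1 - 3.02/3.7004 = 1 - 0.8161 = 0.1839

0.1839


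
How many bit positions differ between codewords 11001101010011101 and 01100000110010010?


Count differing positions: ^ . ^ . ^ ^ . ^ ^ . . . . ^ ^ ^ ^ = 10 differences

10


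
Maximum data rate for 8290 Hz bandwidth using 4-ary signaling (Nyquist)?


Rate = 2 * B * log2(M) = 2 * 8290 * 2.0 = 33160.0

33160.0 bps


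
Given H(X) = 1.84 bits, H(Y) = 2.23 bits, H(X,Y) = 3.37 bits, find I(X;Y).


I(X;Y) = H(X) + H(Y) - H(X,Y) = 1.84 + 2.23 - 3.37 = 0.7

0.7 bits


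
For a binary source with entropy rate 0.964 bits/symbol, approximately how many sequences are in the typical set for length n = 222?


log2|A_typical| = nH = 222 * 0.964 = 214.008, so |A_typical| ~ 2^214.008 = 2.647e+64

2.647e+64


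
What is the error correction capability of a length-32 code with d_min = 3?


Correction capability = floor((d-1)/2) = floor((3-1)/2) = 1

1 errors


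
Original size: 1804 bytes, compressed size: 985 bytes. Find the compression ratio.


Ratio = original / compressed = 1804 / 985 = 1.8315

1.8315


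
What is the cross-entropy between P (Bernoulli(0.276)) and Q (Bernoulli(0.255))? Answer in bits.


H(P,Q) = -p*log2(q) - (1-p)*log2(1-q). -0.276*log2(0.255) = 0.544115; -0.724*log2(0.745) = 0.307474. H(P,Q) = 0.544115 + 0.307474 = 0.8516

0.8516 bits


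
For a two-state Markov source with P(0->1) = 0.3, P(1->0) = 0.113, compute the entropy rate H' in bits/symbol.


Stationary distribution: pi_0 = p10/(p01+p10) = 0.2736, pi_1 = 0.7264. Entropy rate H' = pi_0*H(p01) + pi_1*H(p10) = 0.2736*0.8813 + 0.7264*0.5089 = 0.6108

0.6108 bits/symbol


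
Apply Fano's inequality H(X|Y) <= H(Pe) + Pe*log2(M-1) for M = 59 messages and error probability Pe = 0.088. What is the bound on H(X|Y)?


H(Pe) = -Pe*log2(Pe) - (1-Pe)*log2(1-Pe) = -0.088*log2(0.088) - 0.912*log2(0.912) = 0.308559 + 0.121200 = 0.4298. Pe*log2(M-1) = 0.088*log2(58) = 0.515502. Bound = H(Pe) + Pe*log2(M-1) = 0.308559 + 0.121200 + 0.515502 = 0.9453

0.9453 bits


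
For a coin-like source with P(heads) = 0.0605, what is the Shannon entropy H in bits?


H = -p*log2(p) - (1-p)*log2(1-p). -0.0605*log2(0.0605) = 0.244839; -0.9395*log2(0.9395) = 0.084588. H = 0.244839 + 0.084588 = 0.3294

0.3294 bits


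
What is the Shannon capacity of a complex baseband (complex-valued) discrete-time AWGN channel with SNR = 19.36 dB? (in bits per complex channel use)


SNR_linear = 10^(19.36/10) = 86.2979; C = log2(1 + SNR_linear) = log2(1 + 86.2979) = 6.4479

6.4479 bits/channel use


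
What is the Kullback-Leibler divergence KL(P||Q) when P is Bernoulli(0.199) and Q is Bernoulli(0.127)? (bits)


KL = p*log2(p/q) + (1-p)*log2((1-p)/(1-q)) = 0.199*log2(0.199/0.127) + 0.801*log2(0.801/0.873) = 0.0295

0.0295 bits
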